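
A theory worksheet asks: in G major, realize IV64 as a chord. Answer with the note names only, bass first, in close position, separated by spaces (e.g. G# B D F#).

G C E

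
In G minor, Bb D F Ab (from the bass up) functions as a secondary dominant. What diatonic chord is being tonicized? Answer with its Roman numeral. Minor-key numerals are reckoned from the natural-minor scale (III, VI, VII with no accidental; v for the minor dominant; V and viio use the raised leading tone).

The chord is a dominant seventh chord on Bb.
A dominant resolves down a perfect fifth: Bb → Eb. In G minor, Eb is scale degree 6, i.e. VI.

VI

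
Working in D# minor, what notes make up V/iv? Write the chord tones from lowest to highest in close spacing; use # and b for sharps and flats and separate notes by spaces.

D# F## A#

V/iv is a secondary dominant — the dominant triad of iv. iv in D# minor is G#, so the applied chord's root is D#, a perfect fifth above.
Building a major triad on D# gives D#-F##-A#.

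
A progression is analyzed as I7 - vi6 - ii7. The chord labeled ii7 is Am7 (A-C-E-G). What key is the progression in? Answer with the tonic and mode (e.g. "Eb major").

G major

The anchor chord is a minor seventh chord on A, labeled ii7.
Counting down one scale step from A places the tonic on G; a minor seventh chord on degree 2 is diatonic only in major.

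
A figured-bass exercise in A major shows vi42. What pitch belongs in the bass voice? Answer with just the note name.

vi in A major has root F#; the chord is F#-A-C#-E.
The figure 42 means third inversion — the seventh is in the bass.

E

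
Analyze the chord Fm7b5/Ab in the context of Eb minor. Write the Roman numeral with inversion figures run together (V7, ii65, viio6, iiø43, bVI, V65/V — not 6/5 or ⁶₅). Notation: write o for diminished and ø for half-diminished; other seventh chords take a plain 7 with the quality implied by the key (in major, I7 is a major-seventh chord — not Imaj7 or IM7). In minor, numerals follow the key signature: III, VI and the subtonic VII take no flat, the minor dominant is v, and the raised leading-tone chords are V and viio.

iiø65

Stacked in thirds the chord is F-Ab-Cb-Eb: a half-diminished seventh chord on F.
In Eb minor, F is the supertonic; the diatonic half-diminished seventh chord there is iiø7.
With Ab in the bass the chord is in first inversion, so the figured bass is 65.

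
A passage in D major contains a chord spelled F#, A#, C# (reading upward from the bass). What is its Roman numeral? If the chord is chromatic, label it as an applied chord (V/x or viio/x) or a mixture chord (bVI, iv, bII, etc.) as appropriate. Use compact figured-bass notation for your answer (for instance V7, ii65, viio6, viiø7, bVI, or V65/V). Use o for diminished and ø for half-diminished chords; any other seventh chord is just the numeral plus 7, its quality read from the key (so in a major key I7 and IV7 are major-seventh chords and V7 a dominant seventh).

The pitches F#-A#-C# form a major triad rooted on F#.
F# is not a diatonic chord root with this quality in D major, but it lies a perfect fifth above B (vi), so the chord functions as an applied dominant of vi.

V/vi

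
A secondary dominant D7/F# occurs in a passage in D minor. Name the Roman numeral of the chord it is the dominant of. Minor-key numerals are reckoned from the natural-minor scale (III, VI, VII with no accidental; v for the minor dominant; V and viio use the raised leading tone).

iv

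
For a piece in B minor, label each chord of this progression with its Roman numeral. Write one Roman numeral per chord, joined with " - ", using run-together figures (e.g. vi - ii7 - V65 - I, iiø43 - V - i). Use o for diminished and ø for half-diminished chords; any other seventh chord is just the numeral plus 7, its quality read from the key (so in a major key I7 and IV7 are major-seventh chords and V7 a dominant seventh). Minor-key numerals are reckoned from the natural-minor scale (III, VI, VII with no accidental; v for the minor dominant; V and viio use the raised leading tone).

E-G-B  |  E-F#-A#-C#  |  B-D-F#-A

E-G-B: minor triad on E = scale degree 4 → iv.
E-F#-A#-C#: root F# is the dominant; dominant seventh chord there is V42.
B-D-F#-A has root B, degree 1 in B minor, so i7.

iv - V42 - i7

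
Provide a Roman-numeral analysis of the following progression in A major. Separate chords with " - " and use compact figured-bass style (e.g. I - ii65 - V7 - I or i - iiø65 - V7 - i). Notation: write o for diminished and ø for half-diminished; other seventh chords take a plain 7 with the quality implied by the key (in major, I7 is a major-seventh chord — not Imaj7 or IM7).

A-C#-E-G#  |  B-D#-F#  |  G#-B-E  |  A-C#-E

A-C#-E-G#: root A is the tonic; major seventh chord there is I7.
B-D#-F#: a major triad on B, the applied dominant of V → V/V.
G#-B-E: root E is the dominant; major triad there is V6.
A-C#-E: root A is the tonic; major triad there is I.

I7 - V/V - V6 - I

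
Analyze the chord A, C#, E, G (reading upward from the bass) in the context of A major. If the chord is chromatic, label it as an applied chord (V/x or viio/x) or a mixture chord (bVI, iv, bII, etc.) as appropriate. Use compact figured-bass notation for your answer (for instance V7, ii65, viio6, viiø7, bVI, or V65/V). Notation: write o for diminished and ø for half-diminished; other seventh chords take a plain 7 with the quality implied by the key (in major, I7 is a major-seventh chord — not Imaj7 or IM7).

The pitches A-C#-E-G form a dominant seventh chord rooted on A.
A is not a diatonic chord root with this quality in A major, but it lies a perfect fifth above D (IV), so the chord functions as an applied dominant of IV.

V7/IV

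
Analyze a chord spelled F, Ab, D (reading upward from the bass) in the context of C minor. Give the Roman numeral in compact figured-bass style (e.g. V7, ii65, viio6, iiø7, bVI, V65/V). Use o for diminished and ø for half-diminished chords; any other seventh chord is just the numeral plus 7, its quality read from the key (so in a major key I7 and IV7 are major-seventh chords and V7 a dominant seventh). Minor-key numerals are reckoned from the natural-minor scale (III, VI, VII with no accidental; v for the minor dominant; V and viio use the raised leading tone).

Stacked in thirds the chord is D-F-Ab: a diminished triad on D.
In C minor, D is the supertonic; the diatonic diminished triad there is iio.
With F in the bass the chord is in first inversion, so the figured bass is 6.

iio6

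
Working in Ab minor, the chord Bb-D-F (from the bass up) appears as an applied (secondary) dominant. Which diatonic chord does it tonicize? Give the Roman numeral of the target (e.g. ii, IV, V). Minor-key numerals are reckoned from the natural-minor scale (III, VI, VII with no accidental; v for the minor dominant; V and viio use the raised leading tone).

V

The chord is a major triad on Bb.
A dominant resolves down a perfect fifth: Bb → Eb. In Ab minor, Eb is scale degree 5, i.e. V.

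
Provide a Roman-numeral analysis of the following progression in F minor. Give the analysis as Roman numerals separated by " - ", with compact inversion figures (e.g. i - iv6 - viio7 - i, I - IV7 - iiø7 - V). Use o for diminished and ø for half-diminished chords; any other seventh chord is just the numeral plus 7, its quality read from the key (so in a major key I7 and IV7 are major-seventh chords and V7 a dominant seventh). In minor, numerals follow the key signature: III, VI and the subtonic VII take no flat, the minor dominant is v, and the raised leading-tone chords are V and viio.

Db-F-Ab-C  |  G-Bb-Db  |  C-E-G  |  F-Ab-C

VI7 - iio - V - i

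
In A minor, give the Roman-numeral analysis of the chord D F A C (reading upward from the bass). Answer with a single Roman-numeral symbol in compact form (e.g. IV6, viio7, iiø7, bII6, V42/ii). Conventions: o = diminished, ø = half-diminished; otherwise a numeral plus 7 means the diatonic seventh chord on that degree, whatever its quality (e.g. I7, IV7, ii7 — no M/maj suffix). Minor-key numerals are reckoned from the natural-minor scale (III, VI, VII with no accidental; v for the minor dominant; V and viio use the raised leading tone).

iv7

Stacked in thirds the chord is D-F-A-C: a minor seventh chord on D.
D is scale degree 4 in A minor, and a minor seventh chord on that degree is written iv7.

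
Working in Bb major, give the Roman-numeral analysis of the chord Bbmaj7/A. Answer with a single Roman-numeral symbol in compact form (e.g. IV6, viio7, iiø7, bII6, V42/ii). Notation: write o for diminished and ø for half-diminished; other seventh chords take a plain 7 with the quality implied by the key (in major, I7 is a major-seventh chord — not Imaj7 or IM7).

The pitches Bb-D-F-A form a major seventh chord rooted on Bb.
Bb is scale degree 1 in Bb major, and a major seventh chord on that degree is written I7.
With A in the bass the chord is in third inversion, so the figured bass is 42.

I42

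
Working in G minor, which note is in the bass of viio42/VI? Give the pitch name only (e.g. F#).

The applied chord viio42/VI is rooted on D: D-F-Ab-Cb.
The figure 42 means third inversion — the seventh is in the bass.

Cb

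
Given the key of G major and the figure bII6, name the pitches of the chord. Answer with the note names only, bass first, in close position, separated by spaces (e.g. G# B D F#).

bII6 is the Neapolitan sixth — a major triad on the lowered second degree, here in its customary first inversion. In G major that root is Ab.
So the chord is Ab-C-Eb, a major triad.
With the 6 figure the chord is in first inversion; from the bass C upward in close position it reads C-Eb-Ab.

C Eb Ab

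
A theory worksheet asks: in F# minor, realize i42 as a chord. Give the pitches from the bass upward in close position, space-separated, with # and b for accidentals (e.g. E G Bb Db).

The numeral's case and figure indicate a minor seventh chord. In F# minor its root, the tonic, is F#.
That chord is spelled F#-A-C#-E.
With the 42 figure the chord is in third inversion; from the bass E upward in close position it reads E-F#-A-C#.

E F# A C#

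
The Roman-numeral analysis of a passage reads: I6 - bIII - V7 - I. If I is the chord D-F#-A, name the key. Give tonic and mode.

The chord D is a major triad rooted on D; its label is I.
If D is scale degree 1 and the mode makes that degree carry a major triad, the tonic is D and the mode is major.

D major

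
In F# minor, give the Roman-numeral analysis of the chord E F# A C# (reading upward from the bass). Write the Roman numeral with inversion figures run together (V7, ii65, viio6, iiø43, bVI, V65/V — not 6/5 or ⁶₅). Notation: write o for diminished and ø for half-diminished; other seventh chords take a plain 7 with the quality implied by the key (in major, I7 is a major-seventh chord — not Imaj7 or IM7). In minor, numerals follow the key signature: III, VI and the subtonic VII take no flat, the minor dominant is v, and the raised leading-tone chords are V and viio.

i42

The pitches F#-A-C#-E form a minor seventh chord rooted on F#.
In F# minor, F# is the tonic; the diatonic minor seventh chord there is i7.
With E in the bass the chord is in third inversion, so the figured bass is 42.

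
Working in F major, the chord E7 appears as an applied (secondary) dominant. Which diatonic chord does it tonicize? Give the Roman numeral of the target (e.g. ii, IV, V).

iii

The chord is a dominant seventh chord on E.
A dominant resolves down a perfect fifth: E → A. In F major, A is scale degree 3, i.e. iii.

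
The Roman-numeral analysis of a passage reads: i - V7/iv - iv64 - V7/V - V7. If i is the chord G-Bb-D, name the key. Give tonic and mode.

The anchor chord is a minor triad on G, labeled i.
If G is scale degree 1 and the mode makes that degree carry a minor triad, the tonic is G and the mode is minor.

G minor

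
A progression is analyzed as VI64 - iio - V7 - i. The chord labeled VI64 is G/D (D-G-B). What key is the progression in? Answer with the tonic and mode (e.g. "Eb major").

VI64 is given as D-G-B — a major triad with root G.
VI64 on G implies G is the submediant; that puts the tonic at B, and the uppercase numeral fits minor mode.

B minor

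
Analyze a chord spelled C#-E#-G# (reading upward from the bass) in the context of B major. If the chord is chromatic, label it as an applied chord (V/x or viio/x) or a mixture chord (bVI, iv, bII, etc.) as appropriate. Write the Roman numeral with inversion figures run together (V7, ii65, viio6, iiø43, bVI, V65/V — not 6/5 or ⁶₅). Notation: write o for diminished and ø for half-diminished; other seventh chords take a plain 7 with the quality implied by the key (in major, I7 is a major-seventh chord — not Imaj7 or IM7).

The pitches C#-E#-G# form a major triad rooted on C#.
C# is not a diatonic chord root with this quality in B major, but it lies a perfect fifth above F# (V), so the chord functions as an applied dominant of V.

V/V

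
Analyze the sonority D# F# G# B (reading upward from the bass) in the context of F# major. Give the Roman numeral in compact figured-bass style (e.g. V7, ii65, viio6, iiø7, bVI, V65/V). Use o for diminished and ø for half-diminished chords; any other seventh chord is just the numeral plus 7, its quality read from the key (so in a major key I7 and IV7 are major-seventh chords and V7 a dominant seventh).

ii43

Stacked in thirds the chord is G#-B-D#-F#: a minor seventh chord on G#.
In F# major, G# is the supertonic; the diatonic minor seventh chord there is ii7.
With D# in the bass the chord is in second inversion, so the figured bass is 43.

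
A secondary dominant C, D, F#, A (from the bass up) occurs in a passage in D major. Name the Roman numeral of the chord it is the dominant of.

The chord is a dominant seventh chord on D.
A dominant resolves down a perfect fifth: D → G. In D major, G is scale degree 4, i.e. IV.

IV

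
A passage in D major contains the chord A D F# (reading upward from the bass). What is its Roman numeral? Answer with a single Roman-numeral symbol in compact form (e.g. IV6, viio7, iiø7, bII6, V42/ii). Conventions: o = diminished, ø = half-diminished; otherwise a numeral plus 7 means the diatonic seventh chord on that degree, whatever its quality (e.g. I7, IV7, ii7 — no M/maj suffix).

The pitches D-F#-A form a major triad rooted on D.
D is scale degree 1 in D major, and a major triad on that degree is written I.
With A in the bass the chord is in second inversion, so the figured bass is 64.

I64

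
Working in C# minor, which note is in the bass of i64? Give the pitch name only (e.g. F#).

i in C# minor has root C#; the chord is C#-E-G#.
The figure 64 means second inversion — the fifth is in the bass.

G#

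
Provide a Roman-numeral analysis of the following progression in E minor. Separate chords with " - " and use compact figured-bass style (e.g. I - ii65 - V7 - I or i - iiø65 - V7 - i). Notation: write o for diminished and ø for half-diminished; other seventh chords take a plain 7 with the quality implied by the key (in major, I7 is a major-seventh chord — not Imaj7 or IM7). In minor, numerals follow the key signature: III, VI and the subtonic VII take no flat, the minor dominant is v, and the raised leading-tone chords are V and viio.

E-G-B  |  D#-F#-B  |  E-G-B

i - V6 - i

E-G-B has root E, degree 1 in E minor, so i.
D#-F#-B has root B, degree 5 in E minor, so V6.
E-G-B has root E, degree 1 in E minor, so i.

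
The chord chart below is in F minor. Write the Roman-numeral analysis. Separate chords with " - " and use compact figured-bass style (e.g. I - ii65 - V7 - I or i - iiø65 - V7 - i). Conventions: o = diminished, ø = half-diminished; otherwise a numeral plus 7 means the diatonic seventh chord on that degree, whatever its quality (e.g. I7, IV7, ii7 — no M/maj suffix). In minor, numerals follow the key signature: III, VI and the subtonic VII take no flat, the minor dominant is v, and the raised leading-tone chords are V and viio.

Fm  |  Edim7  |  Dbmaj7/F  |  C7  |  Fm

Fm: root F is the tonic; minor triad there is i.
Edim7: fully diminished seventh chord on E = scale degree 7 → viio7.
Dbmaj7/F has root Db, degree 6 in F minor, so VI65.
C7: root C is the dominant; dominant seventh chord there is V7.
Fm: minor triad on F = scale degree 1 → i.

i - viio7 - VI65 - V7 - i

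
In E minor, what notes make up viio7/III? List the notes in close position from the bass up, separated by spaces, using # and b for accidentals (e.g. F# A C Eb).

F# A C Eb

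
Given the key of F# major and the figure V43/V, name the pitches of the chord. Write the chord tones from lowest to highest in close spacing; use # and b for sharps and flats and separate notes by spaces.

The slash means an applied dominant: we want the dominant of V. In F# major, V is C# major, and its dominant is built on G#.
Building a dominant seventh chord on G# gives G#-B#-D#-F#.
The figured bass 43 indicates second inversion, placing the fifth (D#) in the bass: D#-F#-G#-B#.

D# F# G# B#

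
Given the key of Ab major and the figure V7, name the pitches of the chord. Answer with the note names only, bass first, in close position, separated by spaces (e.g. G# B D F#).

Eb G Bb Db

The numeral's case and figure indicate a dominant seventh chord. In Ab major its root, the dominant, is Eb.
Stacking thirds from Eb gives Eb-G-Bb-Db.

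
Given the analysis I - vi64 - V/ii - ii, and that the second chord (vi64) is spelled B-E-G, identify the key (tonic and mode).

G major

The chord Em/B is a minor triad rooted on E; its label is vi64.
vi64 on E implies E is the submediant; that puts the tonic at G, and the lowercase numeral fits major mode.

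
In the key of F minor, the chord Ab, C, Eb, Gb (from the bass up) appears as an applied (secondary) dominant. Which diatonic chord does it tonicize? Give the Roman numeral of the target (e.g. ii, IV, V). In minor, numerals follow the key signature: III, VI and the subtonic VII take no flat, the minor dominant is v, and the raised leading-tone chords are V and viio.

The chord is a dominant seventh chord on Ab.
A dominant resolves down a perfect fifth: Ab → Db. In F minor, Db is scale degree 6, i.e. VI.

VI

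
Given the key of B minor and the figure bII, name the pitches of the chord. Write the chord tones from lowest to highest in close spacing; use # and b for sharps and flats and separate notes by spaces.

bII is the Neapolitan chord — a major triad on the lowered second degree. In B minor that root is C.
So the chord is C-E-G, a major triad.

C E G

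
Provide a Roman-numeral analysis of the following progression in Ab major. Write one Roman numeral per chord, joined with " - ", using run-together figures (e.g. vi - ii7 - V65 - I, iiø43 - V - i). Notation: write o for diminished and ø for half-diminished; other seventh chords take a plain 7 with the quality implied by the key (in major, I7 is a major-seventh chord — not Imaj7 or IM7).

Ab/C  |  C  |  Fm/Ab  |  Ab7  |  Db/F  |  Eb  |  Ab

I6 - V/vi - vi6 - V7/IV - IV6 - V - I

Ab/C has root Ab, degree 1 in Ab major, so I6.
C: a major triad on C, the applied dominant of vi → V/vi.
Fm/Ab: minor triad on F = scale degree 6 → vi6.
Ab7: a dominant seventh chord on Ab, the applied dominant of IV → V7/IV.
Db/F: major triad on Db = scale degree 4 → IV6.
Eb: root Eb is the dominant; major triad there is V.
Ab has root Ab, degree 1 in Ab major, so I.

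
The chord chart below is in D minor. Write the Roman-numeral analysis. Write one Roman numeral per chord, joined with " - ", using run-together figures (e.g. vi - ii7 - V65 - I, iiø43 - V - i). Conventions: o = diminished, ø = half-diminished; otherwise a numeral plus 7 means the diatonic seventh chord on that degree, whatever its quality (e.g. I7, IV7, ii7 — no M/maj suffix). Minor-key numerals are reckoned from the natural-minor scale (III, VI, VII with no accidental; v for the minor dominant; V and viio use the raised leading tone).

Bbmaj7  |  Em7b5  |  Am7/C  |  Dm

Bbmaj7 has root Bb, degree 6 in D minor, so VI7.
Em7b5: half-diminished seventh chord on E = scale degree 2 → iiø7.
Am7/C: root A is the dominant; minor seventh chord there is v65.
Dm has root D, degree 1 in D minor, so i.

VI7 - iiø7 - v65 - i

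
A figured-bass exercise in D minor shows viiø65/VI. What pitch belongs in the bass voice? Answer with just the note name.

The applied chord viiø65/VI is rooted on A: A-C-Eb-G.
The figure 65 means first inversion — the third is in the bass.

C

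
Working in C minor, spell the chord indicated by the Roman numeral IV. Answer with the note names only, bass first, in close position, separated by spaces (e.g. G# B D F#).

F A C

IV is the major subdominant, borrowed from the parallel major. In C minor that root is F.
So the chord is F-A-C, a major triad.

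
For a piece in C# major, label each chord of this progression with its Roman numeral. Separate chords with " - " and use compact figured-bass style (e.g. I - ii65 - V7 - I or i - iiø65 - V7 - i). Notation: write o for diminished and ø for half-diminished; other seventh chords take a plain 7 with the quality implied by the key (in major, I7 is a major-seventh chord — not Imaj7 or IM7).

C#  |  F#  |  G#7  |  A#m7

C# has root C#, degree 1 in C# major, so I.
F# has root F#, degree 4 in C# major, so IV.
G#7: root G# is the dominant; dominant seventh chord there is V7.
A#m7: minor seventh chord on A# = scale degree 6 → vi7.

I - IV - V7 - vi7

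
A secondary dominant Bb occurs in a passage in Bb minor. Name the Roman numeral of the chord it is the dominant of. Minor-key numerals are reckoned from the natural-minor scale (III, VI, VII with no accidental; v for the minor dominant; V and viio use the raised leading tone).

iv

The chord is a major triad on Bb.
A dominant resolves down a perfect fifth: Bb → Eb. In Bb minor, Eb is scale degree 4, i.e. iv.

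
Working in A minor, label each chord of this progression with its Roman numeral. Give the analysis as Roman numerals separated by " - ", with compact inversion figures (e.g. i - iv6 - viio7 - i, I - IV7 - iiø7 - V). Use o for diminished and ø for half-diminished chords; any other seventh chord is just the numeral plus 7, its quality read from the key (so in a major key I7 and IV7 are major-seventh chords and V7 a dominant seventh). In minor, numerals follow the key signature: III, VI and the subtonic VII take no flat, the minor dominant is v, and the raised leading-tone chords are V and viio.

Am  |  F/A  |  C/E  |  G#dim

i - VI6 - III6 - viio

Am: root A is the tonic; minor triad there is i.
F/A: root F is the submediant; major triad there is VI6.
C/E: root C is the mediant; major triad there is III6.
G#dim: diminished triad on G# = scale degree 7 → viio.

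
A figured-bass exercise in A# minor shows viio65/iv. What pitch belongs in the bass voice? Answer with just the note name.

The applied chord viio65/iv is rooted on C##: C##-E#-G#-B.
The figure 65 means first inversion — the third is in the bass.

E#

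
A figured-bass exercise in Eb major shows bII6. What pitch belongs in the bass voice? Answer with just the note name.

Ab

bII in Eb major has root Fb; the chord is Fb-Ab-Cb.
The figure 6 means first inversion — the third is in the bass.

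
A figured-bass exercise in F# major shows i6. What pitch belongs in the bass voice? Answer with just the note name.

i in F# major has root F#; the chord is F#-A-C#.
The figure 6 means first inversion — the third is in the bass.

A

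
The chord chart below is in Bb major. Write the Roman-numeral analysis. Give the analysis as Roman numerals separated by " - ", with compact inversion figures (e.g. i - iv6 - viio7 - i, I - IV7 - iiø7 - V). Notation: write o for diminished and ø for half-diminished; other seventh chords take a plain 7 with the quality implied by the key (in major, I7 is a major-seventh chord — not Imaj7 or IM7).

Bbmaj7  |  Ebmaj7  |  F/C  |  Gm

Bbmaj7 has root Bb, degree 1 in Bb major, so I7.
Ebmaj7 has root Eb, degree 4 in Bb major, so IV7.
F/C: major triad on F = scale degree 5 → V64.
Gm: root G is the submediant; minor triad there is vi.

I7 - IV7 - V64 - vi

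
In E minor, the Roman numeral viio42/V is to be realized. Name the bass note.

G

The applied chord viio42/V is rooted on A#: A#-C#-E-G.
The figure 42 means third inversion — the seventh is in the bass.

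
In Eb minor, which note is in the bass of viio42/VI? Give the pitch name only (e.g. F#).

Abb

The applied chord viio42/VI is rooted on Bb: Bb-Db-Fb-Abb.
The figure 42 means third inversion — the seventh is in the bass.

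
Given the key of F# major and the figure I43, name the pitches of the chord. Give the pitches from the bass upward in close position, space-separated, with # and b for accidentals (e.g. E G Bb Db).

The numeral's case and figure indicate a major seventh chord. In F# major its root, scale degree 1, is F#.
Stacking thirds from F# gives F#-A#-C#-E#.
With the 43 figure the chord is in second inversion; from the bass C# upward in close position it reads C#-E#-F#-A#.

C# E# F# A#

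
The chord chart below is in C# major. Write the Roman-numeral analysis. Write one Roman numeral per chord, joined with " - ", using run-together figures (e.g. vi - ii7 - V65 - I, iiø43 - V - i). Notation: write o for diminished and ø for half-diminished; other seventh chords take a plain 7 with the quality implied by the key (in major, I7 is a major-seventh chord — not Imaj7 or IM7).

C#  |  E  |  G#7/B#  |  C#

I - bIII - V65 - I

C#: major triad on C# = scale degree 1 → I.
E: major triad on E — chromatic; bIII (borrowed from the parallel minor).
G#7/B#: root G# is the dominant; dominant seventh chord there is V65.
C# has root C#, degree 1 in C# major, so I.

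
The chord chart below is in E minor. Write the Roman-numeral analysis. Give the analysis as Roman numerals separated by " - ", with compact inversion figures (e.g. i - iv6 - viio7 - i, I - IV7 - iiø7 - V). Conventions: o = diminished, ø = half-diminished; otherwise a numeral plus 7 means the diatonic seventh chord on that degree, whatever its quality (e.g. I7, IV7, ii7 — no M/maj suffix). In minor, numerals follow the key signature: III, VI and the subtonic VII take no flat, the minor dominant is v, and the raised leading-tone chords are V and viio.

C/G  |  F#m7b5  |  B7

VI64 - iiø7 - V7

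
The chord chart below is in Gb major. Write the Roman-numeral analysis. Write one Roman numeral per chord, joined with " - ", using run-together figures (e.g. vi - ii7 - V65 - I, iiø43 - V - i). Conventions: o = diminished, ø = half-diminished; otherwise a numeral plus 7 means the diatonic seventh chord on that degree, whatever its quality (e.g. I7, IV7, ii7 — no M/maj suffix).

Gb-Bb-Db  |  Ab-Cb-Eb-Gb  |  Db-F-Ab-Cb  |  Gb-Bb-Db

I - ii7 - V7 - I

Gb-Bb-Db: root Gb is the tonic; major triad there is I.
Ab-Cb-Eb-Gb has root Ab, degree 2 in Gb major, so ii7.
Db-F-Ab-Cb has root Db, degree 5 in Gb major, so V7.
Gb-Bb-Db has root Gb, degree 1 in Gb major, so I.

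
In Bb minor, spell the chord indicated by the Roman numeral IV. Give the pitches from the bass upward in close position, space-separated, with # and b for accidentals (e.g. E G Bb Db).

IV is the major subdominant, borrowed from the parallel major. In Bb minor that root is Eb.
So the chord is Eb-G-Bb, a major triad.

Eb G Bb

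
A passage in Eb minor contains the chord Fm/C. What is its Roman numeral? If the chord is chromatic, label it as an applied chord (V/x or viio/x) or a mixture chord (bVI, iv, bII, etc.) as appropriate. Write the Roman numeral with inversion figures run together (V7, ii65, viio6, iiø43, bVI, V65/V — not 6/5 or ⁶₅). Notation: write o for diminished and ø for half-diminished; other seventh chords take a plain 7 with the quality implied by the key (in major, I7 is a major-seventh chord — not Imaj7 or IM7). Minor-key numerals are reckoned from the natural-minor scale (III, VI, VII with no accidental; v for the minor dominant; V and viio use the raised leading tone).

Stacked in thirds the chord is F-Ab-C: a minor triad on F.
F is the second degree of Eb minor. This is the minor supertonic, borrowed from the parallel major (the Dorian ii).
With C in the bass the chord is in second inversion, so the figured bass is 64.

ii64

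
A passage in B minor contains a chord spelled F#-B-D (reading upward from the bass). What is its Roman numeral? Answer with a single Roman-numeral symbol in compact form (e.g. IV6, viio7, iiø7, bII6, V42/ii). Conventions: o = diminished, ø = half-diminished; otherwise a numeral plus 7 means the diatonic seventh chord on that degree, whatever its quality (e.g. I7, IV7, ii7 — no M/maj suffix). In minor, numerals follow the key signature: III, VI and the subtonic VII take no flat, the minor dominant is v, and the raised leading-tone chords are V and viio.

i64

The pitches B-D-F# form a minor triad rooted on B.
In B minor, B is the tonic; the diatonic minor triad there is i.
With F# in the bass the chord is in second inversion, so the figured bass is 64.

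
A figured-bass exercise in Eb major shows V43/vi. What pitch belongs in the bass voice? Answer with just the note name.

The applied chord V43/vi is rooted on G: G-B-D-F.
The figure 43 means second inversion — the fifth is in the bass.

D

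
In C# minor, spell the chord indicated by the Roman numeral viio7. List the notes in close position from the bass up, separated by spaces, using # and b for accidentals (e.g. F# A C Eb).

In C# minor, the leading-tone chord is built on the raised seventh degree, B#.
That chord is spelled B#-D#-F#-A.

B# D# F# A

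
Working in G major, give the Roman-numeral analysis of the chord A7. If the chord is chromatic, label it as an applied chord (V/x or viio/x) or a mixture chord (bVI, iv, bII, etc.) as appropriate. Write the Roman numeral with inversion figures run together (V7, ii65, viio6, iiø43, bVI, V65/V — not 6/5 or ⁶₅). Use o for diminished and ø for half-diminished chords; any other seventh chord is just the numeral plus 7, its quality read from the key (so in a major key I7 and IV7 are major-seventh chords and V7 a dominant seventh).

The pitches A-C#-E-G form a dominant seventh chord rooted on A.
A is not a diatonic chord root with this quality in G major, but it lies a perfect fifth above D (V), so the chord functions as an applied dominant of V.

V7/V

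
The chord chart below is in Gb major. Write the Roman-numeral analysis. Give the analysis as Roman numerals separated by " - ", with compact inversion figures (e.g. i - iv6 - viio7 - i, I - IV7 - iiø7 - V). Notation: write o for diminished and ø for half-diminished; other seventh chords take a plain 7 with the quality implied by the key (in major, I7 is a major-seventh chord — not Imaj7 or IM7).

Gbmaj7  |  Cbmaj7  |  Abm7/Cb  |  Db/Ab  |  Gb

Gbmaj7: major seventh chord on Gb = scale degree 1 → I7.
Cbmaj7: major seventh chord on Cb = scale degree 4 → IV7.
Abm7/Cb has root Ab, degree 2 in Gb major, so ii65.
Db/Ab: root Db is the dominant; major triad there is V64.
Gb: root Gb is the tonic; major triad there is I.

I7 - IV7 - ii65 - V64 - I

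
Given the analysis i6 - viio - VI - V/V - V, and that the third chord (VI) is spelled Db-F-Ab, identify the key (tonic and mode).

F minor

The anchor chord is a major triad on Db, labeled VI.
If Db is scale degree 6 and the mode makes that degree carry a major triad, the tonic is F and the mode is minor.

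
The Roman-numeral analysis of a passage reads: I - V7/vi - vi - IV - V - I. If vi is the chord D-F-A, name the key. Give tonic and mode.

vi is given as D-F-A — a minor triad with root D.
Counting down 5 scale steps from D places the tonic on F; a minor triad on degree 6 is diatonic only in major.

F major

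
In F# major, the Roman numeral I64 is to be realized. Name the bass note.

I in F# major has root F#; the chord is F#-A#-C#.
The figure 64 means second inversion — the fifth is in the bass.

C#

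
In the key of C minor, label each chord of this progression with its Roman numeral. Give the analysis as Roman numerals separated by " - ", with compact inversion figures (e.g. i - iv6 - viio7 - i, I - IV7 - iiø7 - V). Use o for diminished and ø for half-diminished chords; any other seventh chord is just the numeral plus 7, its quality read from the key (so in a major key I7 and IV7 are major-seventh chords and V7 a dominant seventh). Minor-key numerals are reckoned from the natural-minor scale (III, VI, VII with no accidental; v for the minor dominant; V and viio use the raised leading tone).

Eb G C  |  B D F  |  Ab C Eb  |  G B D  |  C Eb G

Eb-G-C has root C, degree 1 in C minor, so i6.
B-D-F: diminished triad on B = scale degree 7 → viio.
Ab-C-Eb: major triad on Ab = scale degree 6 → VI.
G-B-D: major triad on G = scale degree 5 → V.
C-Eb-G: root C is the tonic; minor triad there is i.

i6 - viio - VI - V - i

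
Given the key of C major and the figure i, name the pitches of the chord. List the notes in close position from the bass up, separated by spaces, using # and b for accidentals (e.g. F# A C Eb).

Scale degree 1 in C major is C; here the chord built on it is altered to a minor triad. i is the minor tonic, borrowed from the parallel minor.
So the chord is C-Eb-G, a minor triad.

C Eb G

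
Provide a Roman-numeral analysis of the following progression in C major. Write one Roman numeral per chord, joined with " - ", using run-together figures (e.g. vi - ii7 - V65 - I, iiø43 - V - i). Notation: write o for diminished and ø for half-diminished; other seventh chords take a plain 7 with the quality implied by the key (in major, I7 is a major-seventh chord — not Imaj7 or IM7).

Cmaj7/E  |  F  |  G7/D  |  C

I65 - IV - V43 - I

Cmaj7/E: major seventh chord on C = scale degree 1 → I65.
F has root F, degree 4 in C major, so IV.
G7/D: dominant seventh chord on G = scale degree 5 → V43.
C: major triad on C = scale degree 1 → I.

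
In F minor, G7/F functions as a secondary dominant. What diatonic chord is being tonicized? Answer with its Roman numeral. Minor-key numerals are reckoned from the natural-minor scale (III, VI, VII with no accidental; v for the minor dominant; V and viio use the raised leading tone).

The chord is a dominant seventh chord on G.
A dominant resolves down a perfect fifth: G → C. In F minor, C is scale degree 5, i.e. V.

V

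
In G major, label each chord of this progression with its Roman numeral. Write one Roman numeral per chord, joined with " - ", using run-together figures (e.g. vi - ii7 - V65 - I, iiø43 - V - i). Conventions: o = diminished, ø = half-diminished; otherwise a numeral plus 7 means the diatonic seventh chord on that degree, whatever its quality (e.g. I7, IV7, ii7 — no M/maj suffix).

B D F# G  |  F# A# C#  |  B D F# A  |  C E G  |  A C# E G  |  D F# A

I65 - V/iii - iii7 - IV - V7/V - V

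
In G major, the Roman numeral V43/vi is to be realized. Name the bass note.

The applied chord V43/vi is rooted on B: B-D#-F#-A.
The figure 43 means second inversion — the fifth is in the bass.

F#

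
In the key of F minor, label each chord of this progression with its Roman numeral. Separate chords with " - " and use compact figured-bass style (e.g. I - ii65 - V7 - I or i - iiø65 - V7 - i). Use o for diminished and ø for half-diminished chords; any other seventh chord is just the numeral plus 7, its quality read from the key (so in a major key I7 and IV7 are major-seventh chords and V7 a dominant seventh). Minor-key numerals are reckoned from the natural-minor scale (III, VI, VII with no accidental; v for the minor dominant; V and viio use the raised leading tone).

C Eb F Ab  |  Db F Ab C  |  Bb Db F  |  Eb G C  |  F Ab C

i43 - VI7 - iv - v6 - i

C-Eb-F-Ab has root F, degree 1 in F minor, so i43.
Db-F-Ab-C: major seventh chord on Db = scale degree 6 → VI7.
Bb-Db-F has root Bb, degree 4 in F minor, so iv.
Eb-G-C: minor triad on C = scale degree 5 → v6.
F-Ab-C has root F, degree 1 in F minor, so i.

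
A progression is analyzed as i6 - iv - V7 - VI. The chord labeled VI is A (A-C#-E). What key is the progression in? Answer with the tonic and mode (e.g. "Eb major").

VI is given as A-C#-E — a major triad with root A.
If A is scale degree 6 and the mode makes that degree carry a major triad, the tonic is C# and the mode is minor.

C# minor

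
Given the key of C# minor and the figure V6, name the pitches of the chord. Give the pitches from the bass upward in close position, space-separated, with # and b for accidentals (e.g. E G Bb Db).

In C# minor, scale degree 5 is G#. The dominant is major (leading tone raised), so V is a major triad.
Stacking thirds from G# gives G#-B#-D#.
The figured bass 6 indicates first inversion, placing the third (B#) in the bass: B#-D#-G#.

B# D# G#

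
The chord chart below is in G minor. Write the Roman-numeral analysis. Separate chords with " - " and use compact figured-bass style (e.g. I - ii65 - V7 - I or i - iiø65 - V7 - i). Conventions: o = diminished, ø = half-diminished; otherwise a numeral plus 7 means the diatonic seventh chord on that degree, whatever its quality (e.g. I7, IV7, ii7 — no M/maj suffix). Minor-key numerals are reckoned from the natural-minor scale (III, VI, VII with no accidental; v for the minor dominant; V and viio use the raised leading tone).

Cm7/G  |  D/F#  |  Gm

Cm7/G: root C is the subdominant; minor seventh chord there is iv43.
D/F#: major triad on D = scale degree 5 → V6.
Gm has root G, degree 1 in G minor, so i.

iv43 - V6 - i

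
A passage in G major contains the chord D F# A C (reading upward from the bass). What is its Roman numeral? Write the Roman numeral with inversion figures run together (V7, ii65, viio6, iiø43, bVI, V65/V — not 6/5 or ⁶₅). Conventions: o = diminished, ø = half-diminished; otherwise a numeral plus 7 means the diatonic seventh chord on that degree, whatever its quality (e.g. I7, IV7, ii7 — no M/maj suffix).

Stacked in thirds the chord is D-F#-A-C: a dominant seventh chord on D.
D is scale degree 5 in G major, and a dominant seventh chord on that degree is written V7.

V7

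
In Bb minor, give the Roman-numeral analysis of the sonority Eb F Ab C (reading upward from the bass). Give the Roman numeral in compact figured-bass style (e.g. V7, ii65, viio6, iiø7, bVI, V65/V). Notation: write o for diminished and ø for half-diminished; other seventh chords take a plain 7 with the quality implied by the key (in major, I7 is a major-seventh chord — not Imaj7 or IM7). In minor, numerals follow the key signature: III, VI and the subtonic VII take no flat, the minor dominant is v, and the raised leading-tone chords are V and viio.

v42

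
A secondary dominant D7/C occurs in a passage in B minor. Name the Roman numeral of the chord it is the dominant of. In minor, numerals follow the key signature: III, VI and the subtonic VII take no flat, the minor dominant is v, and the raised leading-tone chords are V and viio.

The chord is a dominant seventh chord on D.
A dominant resolves down a perfect fifth: D → G. In B minor, G is scale degree 6, i.e. VI.

VI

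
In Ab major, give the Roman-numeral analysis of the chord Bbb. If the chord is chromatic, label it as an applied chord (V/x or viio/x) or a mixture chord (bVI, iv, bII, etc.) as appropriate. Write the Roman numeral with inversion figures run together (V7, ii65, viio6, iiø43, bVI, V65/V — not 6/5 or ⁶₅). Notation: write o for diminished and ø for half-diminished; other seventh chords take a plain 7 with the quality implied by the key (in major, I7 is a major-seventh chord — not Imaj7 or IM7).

Stacked in thirds the chord is Bbb-Db-Fb: a major triad on Bbb.
Bbb is the lowered second degree of Ab major (diatonic 2 would be Bb). This is the Neapolitan chord — a major triad on the lowered second degree.

bII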